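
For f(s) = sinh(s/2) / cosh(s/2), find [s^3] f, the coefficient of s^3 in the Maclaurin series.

-1/24

Divide the numerator series by the denominator series (power-series long division).
[s^0] = 0;  [s^1] = 1/2;  [s^2] = 0;  [s^3] = -1/24.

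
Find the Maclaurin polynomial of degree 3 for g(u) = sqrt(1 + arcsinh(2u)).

-u^3/6 - u^2/2 + u + 1

Let u equal the inner series; expand the outer function in u and truncate.
g(0) = 1
g′(0) = 1
g′′(0) = -1
g′′′(0) = -1
The Taylor polynomial is Σ g^(k)(0)/k! · u^k.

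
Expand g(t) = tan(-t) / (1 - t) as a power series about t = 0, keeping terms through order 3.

-4*t^3/3 - t^2 - t

Take the Cauchy product of the two expansions.
[t^0] = 0;  [t^1] = -1;  [t^2] = -1;  [t^3] = -4/3.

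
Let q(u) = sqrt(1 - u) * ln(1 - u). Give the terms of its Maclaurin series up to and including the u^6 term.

31*u^6/960 + 71*u^5/1920 + u^4/24 + u^3/24 - u

Expand each factor separately, then convolve coefficients.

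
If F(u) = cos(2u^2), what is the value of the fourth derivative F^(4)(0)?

The coefficient of u^4 in the expansion is -2, so F^(4)(0) = 4! * (-2) = -48.

-48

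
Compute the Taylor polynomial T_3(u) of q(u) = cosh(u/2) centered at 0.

u^2/8 + 1

Differentiate repeatedly and evaluate at the center.
q(0) = 1
q′(0) = 0
q′′(0) = 1/4
q′′′(0) = 0
The Taylor polynomial is Σ q^(k)(0)/k! · u^k.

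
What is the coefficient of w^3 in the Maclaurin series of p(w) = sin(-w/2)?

1/48

Use the known series and substitute for the argument.
So c_3 = p′′′(0)/3! = 1/48.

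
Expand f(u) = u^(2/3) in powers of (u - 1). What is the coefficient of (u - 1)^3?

4/81

Differentiate repeatedly and evaluate at the center.
[(u - 1)^0] = 1;  [(u - 1)^1] = 2/3;  [(u - 1)^2] = -1/9;  [(u - 1)^3] = 4/81.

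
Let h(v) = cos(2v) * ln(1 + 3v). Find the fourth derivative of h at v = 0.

-270

Take the Cauchy product of the two expansions.
From the series, [v^4] h = -45/4; multiply by 4! = 24 to get -270.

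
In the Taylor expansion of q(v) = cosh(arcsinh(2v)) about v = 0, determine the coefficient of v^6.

4

Substitute the inner expansion into the outer series and collect powers.
So c_6 = q^(6)(0)/6! = 4.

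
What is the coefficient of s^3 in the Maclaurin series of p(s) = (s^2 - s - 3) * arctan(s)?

Shift and add copies of the series according to the polynomial's terms.
p(0) = 0
p′(0) = -3
p′′(0) = -2
p′′′(0) = 12

2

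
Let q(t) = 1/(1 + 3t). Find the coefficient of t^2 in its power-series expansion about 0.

Compute the successive derivatives at the expansion point and divide by k!.
[t^0] = 1;  [t^1] = -3;  [t^2] = 9.

9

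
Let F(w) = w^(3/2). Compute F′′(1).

3/4

The coefficient of (w - 1)^2 in the expansion is 3/8, so F′′(1) = 2! * (3/8) = 3/4.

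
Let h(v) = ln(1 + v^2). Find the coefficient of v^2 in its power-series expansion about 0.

h(0) = 0
h′(0) = 0
h′′(0) = 2
So c_2 = h′′(0)/2! = 1.

1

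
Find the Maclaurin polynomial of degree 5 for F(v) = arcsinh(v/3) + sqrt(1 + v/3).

Expand each term separately and add.
F(0) = 1
F′(0) = 1/2
F′′(0) = -1/36
F′′′(0) = -5/216
F^(4)(0) = -5/432
F^(5)(0) = 131/2592
Dividing each by k! gives the coefficients c_0, ..., c_5.

131*v^5/311040 - 5*v^4/10368 - 5*v^3/1296 - v^2/72 + v/2 + 1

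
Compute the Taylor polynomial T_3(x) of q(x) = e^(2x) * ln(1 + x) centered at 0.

4*x^3/3 + 3*x^2/2 + x

Write out both Maclaurin series and multiply, keeping only the needed powers.
q(0) = 0
q′(0) = 1
q′′(0) = 3
q′′′(0) = 8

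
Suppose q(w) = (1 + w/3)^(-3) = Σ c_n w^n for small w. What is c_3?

-10/27

q(0) = 1
q′(0) = -1
q′′(0) = 4/3
q′′′(0) = -20/9
The Taylor polynomial is Σ q^(k)(0)/k! · w^k.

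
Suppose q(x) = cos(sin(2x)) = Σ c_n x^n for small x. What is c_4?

10/3

Let u equal the inner series; expand the outer function in u and truncate.
[x^0] = 1;  [x^1] = 0;  [x^2] = -2;  [x^3] = 0;  [x^4] = 10/3.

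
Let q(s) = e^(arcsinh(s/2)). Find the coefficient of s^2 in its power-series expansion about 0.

Compose series: expand the inner function first, then feed it into the outer expansion.
q(0) = 1
q′(0) = 1/2
q′′(0) = 1/4

1/8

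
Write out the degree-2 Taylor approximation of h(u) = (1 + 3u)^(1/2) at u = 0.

-9*u^2/8 + 3*u/2 + 1

Use the known series and substitute for the argument.
h(0) = 1
h′(0) = 3/2
h′′(0) = -9/4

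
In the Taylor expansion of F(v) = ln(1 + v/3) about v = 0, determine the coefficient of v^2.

-1/18

F(0) = 0
F′(0) = 1/3
F′′(0) = -1/9
So c_2 = F′′(0)/2! = -1/18.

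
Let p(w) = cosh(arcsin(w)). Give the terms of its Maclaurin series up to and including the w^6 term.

17*w^6/144 + 5*w^4/24 + w^2/2 + 1

Let u equal the inner series; expand the outer function in u and truncate.
[w^0] = 1;  [w^1] = 0;  [w^2] = 1/2;  [w^3] = 0;  [w^4] = 5/24;  [w^5] = 0;  [w^6] = 17/144.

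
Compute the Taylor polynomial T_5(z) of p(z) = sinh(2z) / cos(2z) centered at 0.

Write the quotient as an unknown series and match coefficients against numerator = denominator · series.
p(0) = 0
p′(0) = 2
p′′(0) = 0
p′′′(0) = 32
p^(4)(0) = 0
p^(5)(0) = 1152

48*z^5/5 + 16*z^3/3 + 2*z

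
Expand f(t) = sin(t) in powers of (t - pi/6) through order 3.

-sqrt(3)*(t - pi/6)^3/12 - (t - pi/6)^2/4 + sqrt(3)*(t - pi/6)/2 + 1/2

f(pi/6) = 1/2
f′(pi/6) = sqrt(3)/2
f′′(pi/6) = -1/2
f′′′(pi/6) = -sqrt(3)/2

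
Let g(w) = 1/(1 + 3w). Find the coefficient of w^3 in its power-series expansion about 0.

-27

[w^0] = 1;  [w^1] = -3;  [w^2] = 9;  [w^3] = -27.
So c_3 = g′′′(0)/3! = -27.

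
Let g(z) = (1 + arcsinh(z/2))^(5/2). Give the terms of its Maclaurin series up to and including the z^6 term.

Let u equal the inner series; expand the outer function in u and truncate.
g(0) = 1
g′(0) = 5/4
g′′(0) = 15/16
g′′′(0) = -5/64
g^(4)(0) = -255/256
g^(5)(0) = 165/1024
g^(6)(0) = 16335/4096

363*z^6/65536 + 11*z^5/8192 - 85*z^4/2048 - 5*z^3/384 + 15*z^2/32 + 5*z/4 + 1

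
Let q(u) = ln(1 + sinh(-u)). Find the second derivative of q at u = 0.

-1

Let u equal the inner series; expand the outer function in u and truncate.
The coefficient of u^2 in the expansion is -1/2, so q′′(0) = 2! * (-1/2) = -1.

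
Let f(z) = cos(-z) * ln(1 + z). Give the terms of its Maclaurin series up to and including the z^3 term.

Write out both Maclaurin series and multiply, keeping only the needed powers.

-z^3/6 - z^2/2 + z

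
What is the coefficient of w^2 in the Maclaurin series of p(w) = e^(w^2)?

[w^0] = 1;  [w^1] = 0;  [w^2] = 1.
So c_2 = p′′(0)/2! = 1.

1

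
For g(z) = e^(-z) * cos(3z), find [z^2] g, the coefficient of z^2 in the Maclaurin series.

-4

Expand each factor separately, then convolve coefficients.
g(0) = 1
g′(0) = -1
g′′(0) = -8
The Taylor polynomial is Σ g^(k)(0)/k! · z^k.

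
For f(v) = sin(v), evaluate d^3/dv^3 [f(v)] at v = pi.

1

Compute the successive derivatives at the expansion point and divide by k!.
The coefficient of (v - pi)^3 in the expansion is 1/6, so f′′′(pi) = 3! * (1/6) = 1.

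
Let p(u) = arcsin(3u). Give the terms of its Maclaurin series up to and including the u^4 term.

9*u^3/2 + 3*u

p(0) = 0
p′(0) = 3
p′′(0) = 0
p′′′(0) = 27
p^(4)(0) = 0
Dividing each by k! gives the coefficients c_0, ..., c_4.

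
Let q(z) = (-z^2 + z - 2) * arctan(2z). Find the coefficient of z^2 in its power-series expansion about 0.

2

Multiply each power in the prefactor through the base expansion.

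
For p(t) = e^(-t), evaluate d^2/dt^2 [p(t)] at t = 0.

Apply the Taylor formula c_k = f^(k)(a)/k!.
From the series, [t^2] p = 1/2; multiply by 2! = 2 to get 1.

1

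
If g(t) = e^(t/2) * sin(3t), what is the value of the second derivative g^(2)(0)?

Take the Cauchy product of the two expansions.
From the series, [t^2] g = 3/2; multiply by 2! = 2 to get 3.

3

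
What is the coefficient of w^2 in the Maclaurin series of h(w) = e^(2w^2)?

[w^0] = 1;  [w^1] = 0;  [w^2] = 2.

2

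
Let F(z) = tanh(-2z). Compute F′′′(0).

16

From the series, [z^3] F = 8/3; multiply by 3! = 6 to get 16.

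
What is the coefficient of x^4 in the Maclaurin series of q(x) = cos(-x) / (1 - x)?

13/24

Use 1/(1 - r) = Σ r^k on the denominator, then take the Cauchy product.
q(0) = 1
q′(0) = 1
q′′(0) = 1
q′′′(0) = 3
q^(4)(0) = 13
So c_4 = q^(4)(0)/4! = 13/24.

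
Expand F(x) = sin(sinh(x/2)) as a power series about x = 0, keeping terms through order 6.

Substitute the inner expansion into the outer series and collect powers.
F(0) = 0
F′(0) = 1/2
F′′(0) = 0
F′′′(0) = 0
F^(4)(0) = 0
F^(5)(0) = -1/4
F^(6)(0) = 0
Then c_k = F^(k)(0)/k! gives each Taylor coefficient.

-x^5/480 + x/2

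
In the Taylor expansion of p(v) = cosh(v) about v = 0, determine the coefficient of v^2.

1/2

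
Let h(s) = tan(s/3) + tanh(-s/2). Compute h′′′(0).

35/108

Combine the two series term by term.
From the series, [s^3] h = 35/648; multiply by 3! = 6 to get 35/108.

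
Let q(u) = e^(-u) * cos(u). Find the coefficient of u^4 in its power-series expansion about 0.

Multiply the two series term by term and collect like powers.
q(0) = 1
q′(0) = -1
q′′(0) = 0
q′′′(0) = 2
q^(4)(0) = -4

-1/6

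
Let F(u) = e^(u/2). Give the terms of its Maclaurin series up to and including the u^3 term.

Compute the successive derivatives at the expansion point and divide by k!.
F(0) = 1
F′(0) = 1/2
F′′(0) = 1/4
F′′′(0) = 1/8
Dividing each by k! gives the coefficients c_0, ..., c_3.

u^3/48 + u^2/8 + u/2 + 1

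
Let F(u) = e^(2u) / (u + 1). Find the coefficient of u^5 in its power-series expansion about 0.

Multiply the numerator's expansion by the denominator's geometric series.
F(0) = 1
F′(0) = 1
F′′(0) = 2
F′′′(0) = 2
F^(4)(0) = 8
F^(5)(0) = -8
The Taylor polynomial is Σ F^(k)(0)/k! · u^k.

-1/15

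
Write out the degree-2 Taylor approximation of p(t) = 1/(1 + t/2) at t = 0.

t^2/4 - t/2 + 1

Compute the successive derivatives at the expansion point and divide by k!.
p(0) = 1
p′(0) = -1/2
p′′(0) = 1/2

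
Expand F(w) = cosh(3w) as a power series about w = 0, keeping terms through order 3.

9*w^2/2 + 1

F(0) = 1
F′(0) = 0
F′′(0) = 9
F′′′(0) = 0
The Taylor polynomial is Σ F^(k)(0)/k! · w^k.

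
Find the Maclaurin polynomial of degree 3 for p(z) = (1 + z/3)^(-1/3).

[z^0] = 1;  [z^1] = -1/9;  [z^2] = 2/81;  [z^3] = -14/2187.

-14*z^3/2187 + 2*z^2/81 - z/9 + 1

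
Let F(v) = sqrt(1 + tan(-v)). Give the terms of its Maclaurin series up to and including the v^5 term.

-601*v^5/3840 - 47*v^4/384 - 11*v^3/48 - v^2/8 - v/2 + 1

Plug the Maclaurin series of the inner function into that of the outer and collect terms.
F(0) = 1
F′(0) = -1/2
F′′(0) = -1/4
F′′′(0) = -11/8
F^(4)(0) = -47/16
F^(5)(0) = -601/32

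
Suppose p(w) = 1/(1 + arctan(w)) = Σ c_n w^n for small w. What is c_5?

Compose series: expand the inner function first, then feed it into the outer expansion.
p(0) = 1
p′(0) = -1
p′′(0) = 2
p′′′(0) = -4
p^(4)(0) = 8
p^(5)(0) = -24
Then c_k = p^(k)(0)/k! gives each Taylor coefficient.

-1/5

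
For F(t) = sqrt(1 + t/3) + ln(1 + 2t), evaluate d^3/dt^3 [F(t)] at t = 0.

Add the two expansions coefficient-wise.
The coefficient of t^3 in the expansion is 1153/432, so F′′′(0) = 3! * (1153/432) = 1153/72.

1153/72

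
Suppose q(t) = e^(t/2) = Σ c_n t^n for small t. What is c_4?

1/384

Apply the Taylor formula c_k = f^(k)(a)/k!.
q(0) = 1
q′(0) = 1/2
q′′(0) = 1/4
q′′′(0) = 1/8
q^(4)(0) = 1/16
The Taylor polynomial is Σ q^(k)(0)/k! · t^k.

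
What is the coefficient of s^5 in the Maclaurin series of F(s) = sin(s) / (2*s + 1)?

Use 1/(1 - r) = Σ r^k on the denominator, then take the Cauchy product.
F(0) = 0
F′(0) = 1
F′′(0) = -4
F′′′(0) = 23
F^(4)(0) = -184
F^(5)(0) = 1841
So c_5 = F^(5)(0)/5! = 1841/120.

1841/120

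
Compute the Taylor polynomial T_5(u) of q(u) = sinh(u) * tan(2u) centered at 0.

3*u^4 + 2*u^2

Write out both Maclaurin series and multiply, keeping only the needed powers.
q(0) = 0
q′(0) = 0
q′′(0) = 4
q′′′(0) = 0
q^(4)(0) = 72
q^(5)(0) = 0
Dividing each by k! gives the coefficients c_0, ..., c_5.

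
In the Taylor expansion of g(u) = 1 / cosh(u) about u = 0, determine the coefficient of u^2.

Write the quotient as an unknown series and match coefficients against numerator = denominator · series.
g(0) = 1
g′(0) = 0
g′′(0) = -1
Dividing each by k! gives the coefficients c_0, ..., c_2.

-1/2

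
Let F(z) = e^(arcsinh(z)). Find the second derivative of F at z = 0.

1

Plug the Maclaurin series of the inner function into that of the outer and collect terms.
The coefficient of z^2 in the expansion is 1/2, so F′′(0) = 2! * (1/2) = 1.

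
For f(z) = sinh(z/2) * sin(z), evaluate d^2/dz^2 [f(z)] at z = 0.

1

Expand each factor separately, then convolve coefficients.
From the series, [z^2] f = 1/2; multiply by 2! = 2 to get 1.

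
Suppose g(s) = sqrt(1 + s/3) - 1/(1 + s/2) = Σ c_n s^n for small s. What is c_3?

Combine the two series term by term.
g(0) = 0
g′(0) = 2/3
g′′(0) = -19/36
g′′′(0) = 55/72
So c_3 = g′′′(0)/3! = 55/432.

55/432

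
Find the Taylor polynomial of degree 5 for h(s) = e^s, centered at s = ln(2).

(s - ln(2))^5/60 + (s - ln(2))^4/12 + (s - ln(2))^3/3 + (s - ln(2))^2 + 2*(s - ln(2)) + 2

h(ln(2)) = 2
h′(ln(2)) = 2
h′′(ln(2)) = 2
h′′′(ln(2)) = 2
h^(4)(ln(2)) = 2
h^(5)(ln(2)) = 2
Dividing each by k! gives the coefficients c_0, ..., c_5.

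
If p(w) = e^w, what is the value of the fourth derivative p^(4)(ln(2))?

2

Compute the successive derivatives at the expansion point and divide by k!.
The coefficient of (w - ln(2))^4 in the expansion is 1/12, so p^(4)(ln(2)) = 4! * (1/12) = 2.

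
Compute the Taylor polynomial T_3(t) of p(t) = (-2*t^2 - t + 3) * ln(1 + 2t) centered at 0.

Multiply each power in the prefactor through the base expansion.

6*t^3 - 8*t^2 + 6*t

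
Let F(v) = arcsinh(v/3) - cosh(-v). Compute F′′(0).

Combine the two series term by term.
The coefficient of v^2 in the expansion is -1/2, so F′′(0) = 2! * (-1/2) = -1.

-1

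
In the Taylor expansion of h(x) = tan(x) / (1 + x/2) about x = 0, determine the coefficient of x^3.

7/12

Take the Cauchy product of the two expansions.
[x^0] = 0;  [x^1] = 1;  [x^2] = -1/2;  [x^3] = 7/12.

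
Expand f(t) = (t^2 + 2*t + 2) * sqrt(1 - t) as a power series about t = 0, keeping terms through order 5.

Distribute the polynomial across the series and collect like powers.
[t^0] = 2;  [t^1] = 1;  [t^2] = -1/4;  [t^3] = -7/8;  [t^4] = -21/64;  [t^5] = -25/128.

-25*t^5/128 - 21*t^4/64 - 7*t^3/8 - t^2/4 + t + 2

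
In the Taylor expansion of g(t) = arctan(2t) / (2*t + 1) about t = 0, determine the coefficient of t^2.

Multiply the numerator's expansion by the denominator's geometric series.
[t^0] = 0;  [t^1] = 2;  [t^2] = -4.

-4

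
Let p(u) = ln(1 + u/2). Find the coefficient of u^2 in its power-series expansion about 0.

-1/8

[u^0] = 0;  [u^1] = 1/2;  [u^2] = -1/8.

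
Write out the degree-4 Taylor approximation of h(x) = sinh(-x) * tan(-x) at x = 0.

x^4/2 + x^2

Take the Cauchy product of the two expansions.
h(0) = 0
h′(0) = 0
h′′(0) = 2
h′′′(0) = 0
h^(4)(0) = 12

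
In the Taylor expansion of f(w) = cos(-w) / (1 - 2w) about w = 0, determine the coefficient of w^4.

Take the Cauchy product of the two expansions.
f(0) = 1
f′(0) = 2
f′′(0) = 7
f′′′(0) = 42
f^(4)(0) = 337
The Taylor polynomial is Σ f^(k)(0)/k! · w^k.

337/24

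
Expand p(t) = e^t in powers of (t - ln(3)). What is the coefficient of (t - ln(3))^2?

p(ln(3)) = 3
p′(ln(3)) = 3
p′′(ln(3)) = 3

3/2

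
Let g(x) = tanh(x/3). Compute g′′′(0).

The coefficient of x^3 in the expansion is -1/81, so g′′′(0) = 3! * (-1/81) = -2/27.

-2/27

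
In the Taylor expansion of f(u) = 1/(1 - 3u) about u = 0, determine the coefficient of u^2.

Compute the successive derivatives at the expansion point and divide by k!.
f(0) = 1
f′(0) = 3
f′′(0) = 18

9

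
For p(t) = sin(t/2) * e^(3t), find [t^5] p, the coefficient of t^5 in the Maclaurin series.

Multiply the two series term by term and collect like powers.
p(0) = 0
p′(0) = 1/2
p′′(0) = 3
p′′′(0) = 107/8
p^(4)(0) = 105/2
p^(5)(0) = 6121/32
Dividing each by k! gives the coefficients c_0, ..., c_5.

6121/3840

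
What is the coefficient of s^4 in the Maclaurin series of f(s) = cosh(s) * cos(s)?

Write out both Maclaurin series and multiply, keeping only the needed powers.
[s^0] = 1;  [s^1] = 0;  [s^2] = 0;  [s^3] = 0;  [s^4] = -1/6.
So c_4 = f^(4)(0)/4! = -1/6.

-1/6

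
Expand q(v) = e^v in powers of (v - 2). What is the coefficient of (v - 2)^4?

e^(2)/24

Apply the Taylor formula c_k = f^(k)(a)/k!.
q(2) = e^(2)
q′(2) = e^(2)
q′′(2) = e^(2)
q′′′(2) = e^(2)
q^(4)(2) = e^(2)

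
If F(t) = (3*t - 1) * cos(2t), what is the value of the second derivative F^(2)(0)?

Shift and add copies of the series according to the polynomial's terms.
The coefficient of t^2 in the expansion is 2, so F′′(0) = 2! * (2) = 4.

4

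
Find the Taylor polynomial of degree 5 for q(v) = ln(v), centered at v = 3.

Differentiate repeatedly and evaluate at the center.
q(3) = ln(3)
q′(3) = 1/3
q′′(3) = -1/9
q′′′(3) = 2/27
q^(4)(3) = -2/27
q^(5)(3) = 8/81

(v - 3)^5/1215 - (v - 3)^4/324 + (v - 3)^3/81 - (v - 3)^2/18 + (v - 3)/3 + ln(3)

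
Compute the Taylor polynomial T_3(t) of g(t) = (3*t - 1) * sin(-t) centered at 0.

Shift and add copies of the series according to the polynomial's terms.
g(0) = 0
g′(0) = 1
g′′(0) = -6
g′′′(0) = -1

-t^3/6 - 3*t^2 + t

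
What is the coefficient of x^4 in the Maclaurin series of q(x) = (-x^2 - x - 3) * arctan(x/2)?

1/24

Distribute the polynomial across the series and collect like powers.
q(0) = 0
q′(0) = -3/2
q′′(0) = -1
q′′′(0) = -9/4
q^(4)(0) = 1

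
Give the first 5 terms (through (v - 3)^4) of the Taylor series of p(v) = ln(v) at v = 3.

-(v - 3)^4/324 + (v - 3)^3/81 - (v - 3)^2/18 + (v - 3)/3 + ln(3)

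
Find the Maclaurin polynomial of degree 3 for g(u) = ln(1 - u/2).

-u^3/24 - u^2/8 - u/2

Differentiate repeatedly and evaluate at the center.
g(0) = 0
g′(0) = -1/2
g′′(0) = -1/4
g′′′(0) = -1/4
Dividing each by k! gives the coefficients c_0, ..., c_3.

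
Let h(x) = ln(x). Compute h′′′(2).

Apply the Taylor formula c_k = f^(k)(a)/k!.
The coefficient of (x - 2)^3 in the expansion is 1/24, so h′′′(2) = 3! * (1/24) = 1/4.

1/4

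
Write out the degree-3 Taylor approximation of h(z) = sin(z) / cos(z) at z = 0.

z^3/3 + z

Invert the denominator's series and multiply.
h(0) = 0
h′(0) = 1
h′′(0) = 0
h′′′(0) = 2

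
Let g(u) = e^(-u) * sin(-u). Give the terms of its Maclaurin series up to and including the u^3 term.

Take the Cauchy product of the two expansions.
g(0) = 0
g′(0) = -1
g′′(0) = 2
g′′′(0) = -2
Dividing each by k! gives the coefficients c_0, ..., c_3.

-u^3/3 + u^2 - u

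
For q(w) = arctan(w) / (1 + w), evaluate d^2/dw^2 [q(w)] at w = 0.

Multiply the two series term by term and collect like powers.
The coefficient of w^2 in the expansion is -1, so q′′(0) = 2! * (-1) = -2.

-2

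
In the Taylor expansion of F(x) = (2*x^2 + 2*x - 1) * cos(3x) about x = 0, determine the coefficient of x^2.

Distribute the polynomial across the series and collect like powers.
F(0) = -1
F′(0) = 2
F′′(0) = 13
So c_2 = F′′(0)/2! = 13/2.

13/2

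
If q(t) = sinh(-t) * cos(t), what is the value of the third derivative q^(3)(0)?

Expand each factor separately, then convolve coefficients.
The coefficient of t^3 in the expansion is 1/3, so q′′′(0) = 3! * (1/3) = 2.

2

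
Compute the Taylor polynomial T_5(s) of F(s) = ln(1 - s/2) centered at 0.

F(0) = 0
F′(0) = -1/2
F′′(0) = -1/4
F′′′(0) = -1/4
F^(4)(0) = -3/8
F^(5)(0) = -3/4
The Taylor polynomial is Σ F^(k)(0)/k! · s^k.

-s^5/160 - s^4/64 - s^3/24 - s^2/8 - s/2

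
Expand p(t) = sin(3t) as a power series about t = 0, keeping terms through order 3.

-9*t^3/2 + 3*t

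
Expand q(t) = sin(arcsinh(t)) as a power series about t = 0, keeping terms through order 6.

t^5/6 - t^3/3 + t

Substitute the inner expansion into the outer series and collect powers.
q(0) = 0
q′(0) = 1
q′′(0) = 0
q′′′(0) = -2
q^(4)(0) = 0
q^(5)(0) = 20
q^(6)(0) = 0
Then c_k = q^(k)(0)/k! gives each Taylor coefficient.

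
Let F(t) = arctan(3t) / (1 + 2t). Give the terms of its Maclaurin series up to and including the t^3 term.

Expand each factor separately, then convolve coefficients.

3*t^3 - 6*t^2 + 3*t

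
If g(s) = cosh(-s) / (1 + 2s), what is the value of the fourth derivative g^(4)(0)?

433

Multiply the two series term by term and collect like powers.
From the series, [s^4] g = 433/24; multiply by 4! = 24 to get 433.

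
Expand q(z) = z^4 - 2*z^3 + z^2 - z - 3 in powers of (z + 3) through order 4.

Differentiate repeatedly and evaluate at the center.
[(z + 3)^0] = 144;  [(z + 3)^1] = -169;  [(z + 3)^2] = 73;  [(z + 3)^3] = -14;  [(z + 3)^4] = 1.

(z + 3)^4 - 14*(z + 3)^3 + 73*(z + 3)^2 - 169*(z + 3) + 144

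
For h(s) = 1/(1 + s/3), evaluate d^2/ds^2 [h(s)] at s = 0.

The coefficient of s^2 in the expansion is 1/9, so h′′(0) = 2! * (1/9) = 2/9.

2/9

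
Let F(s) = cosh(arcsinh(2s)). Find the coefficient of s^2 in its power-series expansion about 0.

Substitute the inner expansion into the outer series and collect powers.
F(0) = 1
F′(0) = 0
F′′(0) = 4
Then c_k = F^(k)(0)/k! gives each Taylor coefficient.

2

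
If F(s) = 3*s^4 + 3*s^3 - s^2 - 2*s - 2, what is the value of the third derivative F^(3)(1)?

90

The coefficient of (s - 1)^3 in the expansion is 15, so F′′′(1) = 3! * (15) = 90.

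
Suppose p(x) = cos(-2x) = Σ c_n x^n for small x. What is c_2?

-2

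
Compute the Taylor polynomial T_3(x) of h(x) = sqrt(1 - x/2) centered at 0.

-x^3/128 - x^2/32 - x/4 + 1

h(0) = 1
h′(0) = -1/4
h′′(0) = -1/16
h′′′(0) = -3/64
The Taylor polynomial is Σ h^(k)(0)/k! · x^k.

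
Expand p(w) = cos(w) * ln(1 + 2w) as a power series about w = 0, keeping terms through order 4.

Multiply the two series term by term and collect like powers.
p(0) = 0
p′(0) = 2
p′′(0) = -4
p′′′(0) = 10
p^(4)(0) = -72

-3*w^4 + 5*w^3/3 - 2*w^2 + 2*w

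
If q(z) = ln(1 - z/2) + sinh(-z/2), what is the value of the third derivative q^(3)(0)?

Combine the two series term by term.
The coefficient of z^3 in the expansion is -1/16, so q′′′(0) = 3! * (-1/16) = -3/8.

-3/8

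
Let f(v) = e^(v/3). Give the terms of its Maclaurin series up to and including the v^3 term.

Compute the successive derivatives at the expansion point and divide by k!.
f(0) = 1
f′(0) = 1/3
f′′(0) = 1/9
f′′′(0) = 1/27

v^3/162 + v^2/18 + v/3 + 1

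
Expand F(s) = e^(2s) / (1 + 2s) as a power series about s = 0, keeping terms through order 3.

Write out both Maclaurin series and multiply, keeping only the needed powers.
F(0) = 1
F′(0) = 0
F′′(0) = 4
F′′′(0) = -16

-8*s^3/3 + 2*s^2 + 1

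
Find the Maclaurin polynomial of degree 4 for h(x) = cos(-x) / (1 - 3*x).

Multiply the numerator's expansion by the denominator's geometric series.
h(0) = 1
h′(0) = 3
h′′(0) = 17
h′′′(0) = 153
h^(4)(0) = 1837

1837*x^4/24 + 51*x^3/2 + 17*x^2/2 + 3*x + 1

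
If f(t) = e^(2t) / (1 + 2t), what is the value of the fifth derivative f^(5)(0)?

Write out both Maclaurin series and multiply, keeping only the needed powers.
From the series, [t^5] f = -176/15; multiply by 5! = 120 to get -1408.

-1408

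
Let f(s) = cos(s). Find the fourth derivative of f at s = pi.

From the series, [(s - pi)^4] f = -1/24; multiply by 4! = 24 to get -1.

-1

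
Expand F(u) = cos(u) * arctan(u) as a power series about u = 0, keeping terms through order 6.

49*u^5/120 - 5*u^3/6 + u

Write out both Maclaurin series and multiply, keeping only the needed powers.
F(0) = 0
F′(0) = 1
F′′(0) = 0
F′′′(0) = -5
F^(4)(0) = 0
F^(5)(0) = 49
F^(6)(0) = 0
Then c_k = F^(k)(0)/k! gives each Taylor coefficient.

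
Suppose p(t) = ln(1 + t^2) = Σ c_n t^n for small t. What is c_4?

-1/2

[t^0] = 0;  [t^1] = 0;  [t^2] = 1;  [t^3] = 0;  [t^4] = -1/2.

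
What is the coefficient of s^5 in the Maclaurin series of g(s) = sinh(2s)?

g(0) = 0
g′(0) = 2
g′′(0) = 0
g′′′(0) = 8
g^(4)(0) = 0
g^(5)(0) = 32
So c_5 = g^(5)(0)/5! = 4/15.

4/15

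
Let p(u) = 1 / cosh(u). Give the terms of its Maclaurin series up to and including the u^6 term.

-61*u^6/720 + 5*u^4/24 - u^2/2 + 1

Invert the denominator's series and multiply.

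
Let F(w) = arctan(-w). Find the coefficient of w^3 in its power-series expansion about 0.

F(0) = 0
F′(0) = -1
F′′(0) = 0
F′′′(0) = 2

1/3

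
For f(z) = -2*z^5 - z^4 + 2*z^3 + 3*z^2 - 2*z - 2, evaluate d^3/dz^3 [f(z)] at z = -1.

The coefficient of (z + 1)^3 in the expansion is -14, so f′′′(-1) = 3! * (-14) = -84.

-84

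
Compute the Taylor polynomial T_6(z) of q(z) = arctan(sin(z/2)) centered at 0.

Plug the Maclaurin series of the inner function into that of the outer and collect terms.
q(0) = 0
q′(0) = 1/2
q′′(0) = 0
q′′′(0) = -3/8
q^(4)(0) = 0
q^(5)(0) = 45/32
q^(6)(0) = 0
Then c_k = q^(k)(0)/k! gives each Taylor coefficient.

3*z^5/256 - z^3/16 + z/2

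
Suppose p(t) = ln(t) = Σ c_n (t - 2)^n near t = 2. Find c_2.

[(t - 2)^0] = ln(2);  [(t - 2)^1] = 1/2;  [(t - 2)^2] = -1/8.
So c_2 = p′′(2)/2! = -1/8.

-1/8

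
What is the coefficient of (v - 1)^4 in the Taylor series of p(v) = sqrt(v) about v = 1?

-5/128

Apply the Taylor formula c_k = f^(k)(a)/k!.
p(1) = 1
p′(1) = 1/2
p′′(1) = -1/4
p′′′(1) = 3/8
p^(4)(1) = -15/16
Dividing each by k! gives the coefficients c_0, ..., c_4.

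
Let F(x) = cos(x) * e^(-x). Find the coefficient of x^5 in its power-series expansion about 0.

1/30

Multiply the two series term by term and collect like powers.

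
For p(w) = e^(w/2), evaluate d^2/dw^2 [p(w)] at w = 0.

1/4

The coefficient of w^2 in the expansion is 1/8, so p′′(0) = 2! * (1/8) = 1/4.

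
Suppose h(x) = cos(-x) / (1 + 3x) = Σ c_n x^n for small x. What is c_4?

Write out both Maclaurin series and multiply, keeping only the needed powers.

1837/24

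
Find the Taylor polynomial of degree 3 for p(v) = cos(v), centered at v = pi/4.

sqrt(2)*(v - pi/4)^3/12 - sqrt(2)*(v - pi/4)^2/4 - sqrt(2)*(v - pi/4)/2 + sqrt(2)/2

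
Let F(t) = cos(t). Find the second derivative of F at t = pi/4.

The coefficient of (t - pi/4)^2 in the expansion is -sqrt(2)/4, so F′′(pi/4) = 2! * (-sqrt(2)/4) = -sqrt(2)/2.

-sqrt(2)/2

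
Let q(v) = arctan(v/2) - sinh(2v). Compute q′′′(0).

Add the two expansions coefficient-wise.
From the series, [v^3] q = -11/8; multiply by 3! = 6 to get -33/4.

-33/4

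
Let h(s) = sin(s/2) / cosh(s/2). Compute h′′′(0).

Invert the denominator's series and multiply.
The coefficient of s^3 in the expansion is -1/12, so h′′′(0) = 3! * (-1/12) = -1/2.

-1/2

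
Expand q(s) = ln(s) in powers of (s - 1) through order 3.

(s - 1)^3/3 - (s - 1)^2/2 + (s - 1)

Apply the Taylor formula c_k = f^(k)(a)/k!.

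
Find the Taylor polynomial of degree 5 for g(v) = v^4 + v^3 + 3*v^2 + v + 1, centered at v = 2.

(v - 2)^4 + 9*(v - 2)^3 + 33*(v - 2)^2 + 57*(v - 2) + 39

g(2) = 39
g′(2) = 57
g′′(2) = 66
g′′′(2) = 54
g^(4)(2) = 24
g^(5)(2) = 0
Dividing each by k! gives the coefficients c_0, ..., c_5.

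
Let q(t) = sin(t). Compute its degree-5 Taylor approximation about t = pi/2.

Compute the successive derivatives at the expansion point and divide by k!.

(t - pi/2)^4/24 - (t - pi/2)^2/2 + 1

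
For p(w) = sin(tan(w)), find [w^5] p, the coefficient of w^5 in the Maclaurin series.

Compose series: expand the inner function first, then feed it into the outer expansion.
[w^0] = 0;  [w^1] = 1;  [w^2] = 0;  [w^3] = 1/6;  [w^4] = 0;  [w^5] = -1/40.

-1/40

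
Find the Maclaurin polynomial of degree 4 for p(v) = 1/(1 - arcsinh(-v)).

Plug the Maclaurin series of the inner function into that of the outer and collect terms.

2*v^4/3 - 5*v^3/6 + v^2 - v + 1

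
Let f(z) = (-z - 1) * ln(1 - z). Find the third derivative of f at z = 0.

Distribute the polynomial across the series and collect like powers.
The coefficient of z^3 in the expansion is 5/6, so f′′′(0) = 3! * (5/6) = 5.

5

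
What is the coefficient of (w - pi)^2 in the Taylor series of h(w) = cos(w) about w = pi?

[(w - pi)^0] = -1;  [(w - pi)^1] = 0;  [(w - pi)^2] = 1/2.
So c_2 = h′′(pi)/2! = 1/2.

1/2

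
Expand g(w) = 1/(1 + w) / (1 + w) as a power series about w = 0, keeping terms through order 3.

-4*w^3 + 3*w^2 - 2*w + 1

Expand each factor separately, then convolve coefficients.
[w^0] = 1;  [w^1] = -2;  [w^2] = 3;  [w^3] = -4.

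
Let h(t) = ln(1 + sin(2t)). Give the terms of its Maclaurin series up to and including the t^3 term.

4*t^3/3 - 2*t^2 + 2*t

Substitute the inner expansion into the outer series and collect powers.
h(0) = 0
h′(0) = 2
h′′(0) = -4
h′′′(0) = 8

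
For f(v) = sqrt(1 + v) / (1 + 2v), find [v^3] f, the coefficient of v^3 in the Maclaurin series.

-91/16

Write out both Maclaurin series and multiply, keeping only the needed powers.
[v^0] = 1;  [v^1] = -3/2;  [v^2] = 23/8;  [v^3] = -91/16.
So c_3 = f′′′(0)/3! = -91/16.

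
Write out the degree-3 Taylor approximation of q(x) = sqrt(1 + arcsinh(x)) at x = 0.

Substitute the inner expansion into the outer series and collect powers.
q(0) = 1
q′(0) = 1/2
q′′(0) = -1/4
q′′′(0) = -1/8
The Taylor polynomial is Σ q^(k)(0)/k! · x^k.

-x^3/48 - x^2/8 + x/2 + 1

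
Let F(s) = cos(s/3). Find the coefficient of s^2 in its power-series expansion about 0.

F(0) = 1
F′(0) = 0
F′′(0) = -1/9
Then c_k = F^(k)(0)/k! gives each Taylor coefficient.

-1/18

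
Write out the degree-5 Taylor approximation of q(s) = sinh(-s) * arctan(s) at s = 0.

Expand each factor separately, then convolve coefficients.
q(0) = 0
q′(0) = 0
q′′(0) = -2
q′′′(0) = 0
q^(4)(0) = 4
q^(5)(0) = 0
Then c_k = q^(k)(0)/k! gives each Taylor coefficient.

s^4/6 - s^2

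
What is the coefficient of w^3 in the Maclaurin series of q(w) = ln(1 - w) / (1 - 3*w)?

Use 1/(1 - r) = Σ r^k on the denominator, then take the Cauchy product.
q(0) = 0
q′(0) = -1
q′′(0) = -7
q′′′(0) = -65

-65/6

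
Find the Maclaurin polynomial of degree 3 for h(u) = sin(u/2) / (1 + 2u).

95*u^3/48 - u^2 + u/2

Expand each factor separately, then convolve coefficients.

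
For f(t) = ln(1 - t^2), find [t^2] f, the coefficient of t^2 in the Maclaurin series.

-1

f(0) = 0
f′(0) = 0
f′′(0) = -2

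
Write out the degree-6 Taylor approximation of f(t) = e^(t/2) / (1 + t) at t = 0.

Take the Cauchy product of the two expansions.
f(0) = 1
f′(0) = -1/2
f′′(0) = 5/4
f′′′(0) = -29/8
f^(4)(0) = 233/16
f^(5)(0) = -2329/32
f^(6)(0) = 27949/64

27949*t^6/46080 - 2329*t^5/3840 + 233*t^4/384 - 29*t^3/48 + 5*t^2/8 - t/2 + 1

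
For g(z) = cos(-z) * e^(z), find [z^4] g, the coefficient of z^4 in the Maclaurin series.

-1/6

Expand each factor separately, then convolve coefficients.
[z^0] = 1;  [z^1] = 1;  [z^2] = 0;  [z^3] = -1/3;  [z^4] = -1/6.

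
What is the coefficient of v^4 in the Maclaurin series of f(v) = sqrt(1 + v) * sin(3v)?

Take the Cauchy product of the two expansions.
f(0) = 0
f′(0) = 3
f′′(0) = 3
f′′′(0) = -117/4
f^(4)(0) = -99/2
So c_4 = f^(4)(0)/4! = -33/16.

-33/16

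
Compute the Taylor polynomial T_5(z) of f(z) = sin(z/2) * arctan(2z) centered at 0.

Expand each factor separately, then convolve coefficients.

-11*z^4/8 + z^2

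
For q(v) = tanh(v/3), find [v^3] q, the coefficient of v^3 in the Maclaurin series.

-1/81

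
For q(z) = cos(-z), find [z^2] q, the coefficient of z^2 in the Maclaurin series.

-1/2

Apply the Taylor formula c_k = f^(k)(a)/k!.
q(0) = 1
q′(0) = 0
q′′(0) = -1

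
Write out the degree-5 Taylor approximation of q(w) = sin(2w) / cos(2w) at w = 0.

Divide the numerator series by the denominator series (power-series long division).
q(0) = 0
q′(0) = 2
q′′(0) = 0
q′′′(0) = 16
q^(4)(0) = 0
q^(5)(0) = 512
The Taylor polynomial is Σ q^(k)(0)/k! · w^k.

64*w^5/15 + 8*w^3/3 + 2*w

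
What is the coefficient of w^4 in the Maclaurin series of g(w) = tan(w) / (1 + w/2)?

Write out both Maclaurin series and multiply, keeping only the needed powers.
g(0) = 0
g′(0) = 1
g′′(0) = -1
g′′′(0) = 7/2
g^(4)(0) = -7
So c_4 = g^(4)(0)/4! = -7/24.

-7/24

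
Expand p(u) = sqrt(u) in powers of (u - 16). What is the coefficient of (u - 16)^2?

[(u - 16)^0] = 4;  [(u - 16)^1] = 1/8;  [(u - 16)^2] = -1/512.
So c_2 = p′′(16)/2! = -1/512.

-1/512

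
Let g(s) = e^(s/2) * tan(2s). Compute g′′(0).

2

Multiply the two series term by term and collect like powers.
From the series, [s^2] g = 1; multiply by 2! = 2 to get 2.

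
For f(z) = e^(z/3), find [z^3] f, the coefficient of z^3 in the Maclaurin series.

1/162

f(0) = 1
f′(0) = 1/3
f′′(0) = 1/9
f′′′(0) = 1/27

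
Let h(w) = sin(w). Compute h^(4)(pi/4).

sqrt(2)/2

The coefficient of (w - pi/4)^4 in the expansion is sqrt(2)/48, so h^(4)(pi/4) = 4! * (sqrt(2)/48) = sqrt(2)/2.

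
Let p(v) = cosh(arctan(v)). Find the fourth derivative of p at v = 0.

-7

Plug the Maclaurin series of the inner function into that of the outer and collect terms.
From the series, [v^4] p = -7/24; multiply by 4! = 24 to get -7.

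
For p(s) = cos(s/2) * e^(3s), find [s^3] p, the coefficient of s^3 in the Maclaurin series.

33/8

Expand each factor separately, then convolve coefficients.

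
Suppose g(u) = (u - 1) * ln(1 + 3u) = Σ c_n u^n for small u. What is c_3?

Distribute the polynomial across the series and collect like powers.
g(0) = 0
g′(0) = -3
g′′(0) = 15
g′′′(0) = -81
So c_3 = g′′′(0)/3! = -27/2.

-27/2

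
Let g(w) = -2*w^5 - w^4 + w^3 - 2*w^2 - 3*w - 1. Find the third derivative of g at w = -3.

Compute the successive derivatives at the expansion point and divide by k!.
From the series, [(w + 3)^3] g = -167; multiply by 3! = 6 to get -1002.

-1002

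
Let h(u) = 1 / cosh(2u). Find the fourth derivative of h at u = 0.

Write the quotient as an unknown series and match coefficients against numerator = denominator · series.
From the series, [u^4] h = 10/3; multiply by 4! = 24 to get 80.

80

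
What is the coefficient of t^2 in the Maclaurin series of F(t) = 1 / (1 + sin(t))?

1

Write 1/(1+u) = 1 - u + u^2 - u^3 + ... and substitute the series for u.
F(0) = 1
F′(0) = -1
F′′(0) = 2
Then c_k = F^(k)(0)/k! gives each Taylor coefficient.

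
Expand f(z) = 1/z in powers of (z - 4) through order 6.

(z - 4)^6/16384 - (z - 4)^5/4096 + (z - 4)^4/1024 - (z - 4)^3/256 + (z - 4)^2/64 - (z - 4)/16 + 1/4

[(z - 4)^0] = 1/4;  [(z - 4)^1] = -1/16;  [(z - 4)^2] = 1/64;  [(z - 4)^3] = -1/256;  [(z - 4)^4] = 1/1024;  [(z - 4)^5] = -1/4096;  [(z - 4)^6] = 1/16384.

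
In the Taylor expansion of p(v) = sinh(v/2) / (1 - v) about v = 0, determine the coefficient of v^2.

1/2

Take the Cauchy product of the two expansions.
p(0) = 0
p′(0) = 1/2
p′′(0) = 1
Then c_k = p^(k)(0)/k! gives each Taylor coefficient.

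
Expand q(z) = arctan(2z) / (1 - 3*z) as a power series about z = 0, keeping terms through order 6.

2166*z^6/5 + 722*z^5/5 + 46*z^4 + 46*z^3/3 + 6*z^2 + 2*z

Multiply the numerator's expansion by the denominator's geometric series.
[z^0] = 0;  [z^1] = 2;  [z^2] = 6;  [z^3] = 46/3;  [z^4] = 46;  [z^5] = 722/5;  [z^6] = 2166/5.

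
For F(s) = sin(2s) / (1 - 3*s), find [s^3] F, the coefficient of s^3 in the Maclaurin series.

50/3

Use 1/(1 - r) = Σ r^k on the denominator, then take the Cauchy product.
[s^0] = 0;  [s^1] = 2;  [s^2] = 6;  [s^3] = 50/3.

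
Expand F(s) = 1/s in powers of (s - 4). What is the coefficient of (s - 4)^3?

c_3 = F′′′(4)/3! = -1/256.

-1/256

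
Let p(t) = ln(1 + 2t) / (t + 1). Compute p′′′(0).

40

Use 1/(1 - r) = Σ r^k on the denominator, then take the Cauchy product.
The coefficient of t^3 in the expansion is 20/3, so p′′′(0) = 3! * (20/3) = 40.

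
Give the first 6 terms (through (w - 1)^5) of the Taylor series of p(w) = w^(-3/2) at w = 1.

-693*(w - 1)^5/256 + 315*(w - 1)^4/128 - 35*(w - 1)^3/16 + 15*(w - 1)^2/8 - 3*(w - 1)/2 + 1

p(1) = 1
p′(1) = -3/2
p′′(1) = 15/4
p′′′(1) = -105/8
p^(4)(1) = 945/16
p^(5)(1) = -10395/32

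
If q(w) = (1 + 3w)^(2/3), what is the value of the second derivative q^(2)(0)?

Compute the successive derivatives at the expansion point and divide by k!.
From the series, [w^2] q = -1; multiply by 2! = 2 to get -2.

-2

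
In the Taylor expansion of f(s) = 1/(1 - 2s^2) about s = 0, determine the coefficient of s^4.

4

f(0) = 1
f′(0) = 0
f′′(0) = 4
f′′′(0) = 0
f^(4)(0) = 96
The Taylor polynomial is Σ f^(k)(0)/k! · s^k.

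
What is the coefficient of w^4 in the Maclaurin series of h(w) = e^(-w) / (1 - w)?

3/8

Expand each factor separately, then convolve coefficients.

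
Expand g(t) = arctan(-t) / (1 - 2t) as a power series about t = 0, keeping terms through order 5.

-223*t^5/15 - 22*t^4/3 - 11*t^3/3 - 2*t^2 - t

Expand each factor separately, then convolve coefficients.
[t^0] = 0;  [t^1] = -1;  [t^2] = -2;  [t^3] = -11/3;  [t^4] = -22/3;  [t^5] = -223/15.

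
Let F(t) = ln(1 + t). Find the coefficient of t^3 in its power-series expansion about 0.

c_3 = F′′′(0)/3! = 1/3.

1/3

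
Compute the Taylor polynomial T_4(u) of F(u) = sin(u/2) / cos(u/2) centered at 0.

Write the quotient as an unknown series and match coefficients against numerator = denominator · series.
F(0) = 0
F′(0) = 1/2
F′′(0) = 0
F′′′(0) = 1/4
F^(4)(0) = 0

u^3/24 + u/2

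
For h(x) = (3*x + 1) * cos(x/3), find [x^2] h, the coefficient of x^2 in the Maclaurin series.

Shift and add copies of the series according to the polynomial's terms.

-1/18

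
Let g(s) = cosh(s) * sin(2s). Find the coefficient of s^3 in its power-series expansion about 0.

Multiply the two series term by term and collect like powers.
[s^0] = 0;  [s^1] = 2;  [s^2] = 0;  [s^3] = -1/3.

-1/3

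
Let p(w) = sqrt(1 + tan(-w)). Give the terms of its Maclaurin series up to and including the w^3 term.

Substitute the inner expansion into the outer series and collect powers.
p(0) = 1
p′(0) = -1/2
p′′(0) = -1/4
p′′′(0) = -11/8

-11*w^3/48 - w^2/8 - w/2 + 1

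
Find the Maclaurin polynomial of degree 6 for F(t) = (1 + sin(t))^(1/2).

-t^6/46080 + t^5/3840 + t^4/384 - t^3/48 - t^2/8 + t/2 + 1

Compose series: expand the inner function first, then feed it into the outer expansion.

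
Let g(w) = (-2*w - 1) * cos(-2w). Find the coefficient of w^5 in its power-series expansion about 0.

-4/3

Shift and add copies of the series according to the polynomial's terms.
[w^0] = -1;  [w^1] = -2;  [w^2] = 2;  [w^3] = 4;  [w^4] = -2/3;  [w^5] = -4/3.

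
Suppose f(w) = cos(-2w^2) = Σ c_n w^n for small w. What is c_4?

-2

c_4 = f^(4)(0)/4! = -2.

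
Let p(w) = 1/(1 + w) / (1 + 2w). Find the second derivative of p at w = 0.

14

Take the Cauchy product of the two expansions.
From the series, [w^2] p = 7; multiply by 2! = 2 to get 14.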